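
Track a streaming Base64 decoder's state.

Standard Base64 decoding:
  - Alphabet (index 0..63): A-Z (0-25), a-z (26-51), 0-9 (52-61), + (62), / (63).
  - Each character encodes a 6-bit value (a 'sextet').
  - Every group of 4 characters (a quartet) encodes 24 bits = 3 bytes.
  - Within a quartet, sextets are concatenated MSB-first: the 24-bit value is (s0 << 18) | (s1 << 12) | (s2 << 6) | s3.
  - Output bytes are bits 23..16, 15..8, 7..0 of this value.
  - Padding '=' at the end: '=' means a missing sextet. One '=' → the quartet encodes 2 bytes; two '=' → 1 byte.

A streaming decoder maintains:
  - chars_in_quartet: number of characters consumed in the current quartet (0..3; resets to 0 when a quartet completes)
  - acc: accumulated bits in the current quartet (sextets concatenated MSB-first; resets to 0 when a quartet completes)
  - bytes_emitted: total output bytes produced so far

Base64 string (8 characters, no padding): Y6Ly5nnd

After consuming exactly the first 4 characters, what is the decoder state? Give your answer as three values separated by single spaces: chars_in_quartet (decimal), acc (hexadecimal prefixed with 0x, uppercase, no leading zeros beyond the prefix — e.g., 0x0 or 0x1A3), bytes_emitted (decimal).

After char 0 ('Y'=24): chars_in_quartet=1 acc=0x18 bytes_emitted=0
After char 1 ('6'=58): chars_in_quartet=2 acc=0x63A bytes_emitted=0
After char 2 ('L'=11): chars_in_quartet=3 acc=0x18E8B bytes_emitted=0
After char 3 ('y'=50): chars_in_quartet=4 acc=0x63A2F2 -> emit 63 A2 F2, reset; bytes_emitted=3

Answer: 0 0x0 3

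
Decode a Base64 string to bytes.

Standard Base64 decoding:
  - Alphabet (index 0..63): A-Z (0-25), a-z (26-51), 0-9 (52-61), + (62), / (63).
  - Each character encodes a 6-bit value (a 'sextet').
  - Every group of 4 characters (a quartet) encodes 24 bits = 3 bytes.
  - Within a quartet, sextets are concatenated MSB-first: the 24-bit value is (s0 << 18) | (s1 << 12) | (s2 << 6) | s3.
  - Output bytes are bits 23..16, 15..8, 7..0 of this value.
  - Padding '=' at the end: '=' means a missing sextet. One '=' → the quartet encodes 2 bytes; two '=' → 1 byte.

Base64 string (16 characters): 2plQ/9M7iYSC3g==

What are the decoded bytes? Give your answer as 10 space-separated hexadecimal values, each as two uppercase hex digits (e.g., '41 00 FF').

After char 0 ('2'=54): chars_in_quartet=1 acc=0x36 bytes_emitted=0
After char 1 ('p'=41): chars_in_quartet=2 acc=0xDA9 bytes_emitted=0
After char 2 ('l'=37): chars_in_quartet=3 acc=0x36A65 bytes_emitted=0
After char 3 ('Q'=16): chars_in_quartet=4 acc=0xDA9950 -> emit DA 99 50, reset; bytes_emitted=3
After char 4 ('/'=63): chars_in_quartet=1 acc=0x3F bytes_emitted=3
After char 5 ('9'=61): chars_in_quartet=2 acc=0xFFD bytes_emitted=3
After char 6 ('M'=12): chars_in_quartet=3 acc=0x3FF4C bytes_emitted=3
After char 7 ('7'=59): chars_in_quartet=4 acc=0xFFD33B -> emit FF D3 3B, reset; bytes_emitted=6
After char 8 ('i'=34): chars_in_quartet=1 acc=0x22 bytes_emitted=6
After char 9 ('Y'=24): chars_in_quartet=2 acc=0x898 bytes_emitted=6
After char 10 ('S'=18): chars_in_quartet=3 acc=0x22612 bytes_emitted=6
After char 11 ('C'=2): chars_in_quartet=4 acc=0x898482 -> emit 89 84 82, reset; bytes_emitted=9
After char 12 ('3'=55): chars_in_quartet=1 acc=0x37 bytes_emitted=9
After char 13 ('g'=32): chars_in_quartet=2 acc=0xDE0 bytes_emitted=9
Padding '==': partial quartet acc=0xDE0 -> emit DE; bytes_emitted=10

Answer: DA 99 50 FF D3 3B 89 84 82 DE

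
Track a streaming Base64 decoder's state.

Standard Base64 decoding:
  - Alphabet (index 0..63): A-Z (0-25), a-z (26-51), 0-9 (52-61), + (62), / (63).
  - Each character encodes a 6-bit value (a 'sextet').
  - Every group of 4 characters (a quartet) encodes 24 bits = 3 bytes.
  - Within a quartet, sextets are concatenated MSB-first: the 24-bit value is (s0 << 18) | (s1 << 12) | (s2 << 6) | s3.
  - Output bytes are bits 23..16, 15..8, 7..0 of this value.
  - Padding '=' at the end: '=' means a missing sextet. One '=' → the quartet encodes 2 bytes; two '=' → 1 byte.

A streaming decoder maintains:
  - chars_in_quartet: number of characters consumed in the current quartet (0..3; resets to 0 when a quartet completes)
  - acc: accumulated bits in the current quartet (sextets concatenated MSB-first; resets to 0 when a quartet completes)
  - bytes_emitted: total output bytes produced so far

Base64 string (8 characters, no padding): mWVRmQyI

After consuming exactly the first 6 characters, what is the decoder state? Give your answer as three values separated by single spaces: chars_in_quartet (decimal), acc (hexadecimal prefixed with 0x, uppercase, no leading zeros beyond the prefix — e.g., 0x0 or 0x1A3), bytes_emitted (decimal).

Answer: 2 0x990 3

Derivation:
After char 0 ('m'=38): chars_in_quartet=1 acc=0x26 bytes_emitted=0
After char 1 ('W'=22): chars_in_quartet=2 acc=0x996 bytes_emitted=0
After char 2 ('V'=21): chars_in_quartet=3 acc=0x26595 bytes_emitted=0
After char 3 ('R'=17): chars_in_quartet=4 acc=0x996551 -> emit 99 65 51, reset; bytes_emitted=3
After char 4 ('m'=38): chars_in_quartet=1 acc=0x26 bytes_emitted=3
After char 5 ('Q'=16): chars_in_quartet=2 acc=0x990 bytes_emitted=3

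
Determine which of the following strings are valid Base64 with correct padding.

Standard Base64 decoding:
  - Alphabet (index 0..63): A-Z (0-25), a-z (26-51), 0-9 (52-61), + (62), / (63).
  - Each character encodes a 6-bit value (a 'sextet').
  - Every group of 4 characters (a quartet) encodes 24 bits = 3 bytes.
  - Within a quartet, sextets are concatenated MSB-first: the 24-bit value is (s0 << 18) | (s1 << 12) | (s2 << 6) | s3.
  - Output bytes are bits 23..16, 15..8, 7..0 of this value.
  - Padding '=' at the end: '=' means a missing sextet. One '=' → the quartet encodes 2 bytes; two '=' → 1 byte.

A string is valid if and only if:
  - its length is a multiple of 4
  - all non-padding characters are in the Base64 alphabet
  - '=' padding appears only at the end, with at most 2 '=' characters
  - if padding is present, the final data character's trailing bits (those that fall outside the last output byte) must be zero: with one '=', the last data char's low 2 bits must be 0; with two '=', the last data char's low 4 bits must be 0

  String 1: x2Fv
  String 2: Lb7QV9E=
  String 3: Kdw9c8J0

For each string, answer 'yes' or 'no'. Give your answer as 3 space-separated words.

Answer: yes yes yes

Derivation:
String 1: 'x2Fv' → valid
String 2: 'Lb7QV9E=' → valid
String 3: 'Kdw9c8J0' → valid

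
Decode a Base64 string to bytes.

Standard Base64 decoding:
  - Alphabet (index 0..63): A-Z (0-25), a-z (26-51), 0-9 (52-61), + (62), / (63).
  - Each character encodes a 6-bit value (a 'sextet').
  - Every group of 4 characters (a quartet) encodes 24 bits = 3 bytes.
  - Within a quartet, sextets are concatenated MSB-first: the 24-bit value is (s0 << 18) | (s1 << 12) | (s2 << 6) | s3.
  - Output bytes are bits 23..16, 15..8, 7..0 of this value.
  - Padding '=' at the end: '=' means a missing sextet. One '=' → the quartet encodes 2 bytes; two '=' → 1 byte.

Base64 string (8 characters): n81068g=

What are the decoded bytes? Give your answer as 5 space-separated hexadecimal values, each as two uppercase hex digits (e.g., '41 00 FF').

Answer: 9F CD 74 EB C8

Derivation:
After char 0 ('n'=39): chars_in_quartet=1 acc=0x27 bytes_emitted=0
After char 1 ('8'=60): chars_in_quartet=2 acc=0x9FC bytes_emitted=0
After char 2 ('1'=53): chars_in_quartet=3 acc=0x27F35 bytes_emitted=0
After char 3 ('0'=52): chars_in_quartet=4 acc=0x9FCD74 -> emit 9F CD 74, reset; bytes_emitted=3
After char 4 ('6'=58): chars_in_quartet=1 acc=0x3A bytes_emitted=3
After char 5 ('8'=60): chars_in_quartet=2 acc=0xEBC bytes_emitted=3
After char 6 ('g'=32): chars_in_quartet=3 acc=0x3AF20 bytes_emitted=3
Padding '=': partial quartet acc=0x3AF20 -> emit EB C8; bytes_emitted=5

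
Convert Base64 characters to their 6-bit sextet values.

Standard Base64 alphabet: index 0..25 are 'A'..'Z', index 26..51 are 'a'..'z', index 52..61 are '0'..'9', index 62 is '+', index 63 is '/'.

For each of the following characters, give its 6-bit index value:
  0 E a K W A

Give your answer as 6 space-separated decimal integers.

'0': 0..9 range, 52 + ord('0') − ord('0') = 52
'E': A..Z range, ord('E') − ord('A') = 4
'a': a..z range, 26 + ord('a') − ord('a') = 26
'K': A..Z range, ord('K') − ord('A') = 10
'W': A..Z range, ord('W') − ord('A') = 22
'A': A..Z range, ord('A') − ord('A') = 0

Answer: 52 4 26 10 22 0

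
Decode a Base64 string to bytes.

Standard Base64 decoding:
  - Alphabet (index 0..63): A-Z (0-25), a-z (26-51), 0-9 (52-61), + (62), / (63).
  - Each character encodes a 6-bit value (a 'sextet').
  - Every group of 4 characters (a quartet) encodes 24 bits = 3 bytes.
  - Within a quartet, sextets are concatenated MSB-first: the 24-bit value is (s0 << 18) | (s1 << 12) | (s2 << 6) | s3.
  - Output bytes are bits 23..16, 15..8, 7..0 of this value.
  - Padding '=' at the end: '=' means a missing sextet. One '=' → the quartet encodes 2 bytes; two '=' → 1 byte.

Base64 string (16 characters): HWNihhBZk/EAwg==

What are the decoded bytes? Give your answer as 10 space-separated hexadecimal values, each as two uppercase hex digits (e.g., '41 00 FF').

Answer: 1D 63 62 86 10 59 93 F1 00 C2

Derivation:
After char 0 ('H'=7): chars_in_quartet=1 acc=0x7 bytes_emitted=0
After char 1 ('W'=22): chars_in_quartet=2 acc=0x1D6 bytes_emitted=0
After char 2 ('N'=13): chars_in_quartet=3 acc=0x758D bytes_emitted=0
After char 3 ('i'=34): chars_in_quartet=4 acc=0x1D6362 -> emit 1D 63 62, reset; bytes_emitted=3
After char 4 ('h'=33): chars_in_quartet=1 acc=0x21 bytes_emitted=3
After char 5 ('h'=33): chars_in_quartet=2 acc=0x861 bytes_emitted=3
After char 6 ('B'=1): chars_in_quartet=3 acc=0x21841 bytes_emitted=3
After char 7 ('Z'=25): chars_in_quartet=4 acc=0x861059 -> emit 86 10 59, reset; bytes_emitted=6
After char 8 ('k'=36): chars_in_quartet=1 acc=0x24 bytes_emitted=6
After char 9 ('/'=63): chars_in_quartet=2 acc=0x93F bytes_emitted=6
After char 10 ('E'=4): chars_in_quartet=3 acc=0x24FC4 bytes_emitted=6
After char 11 ('A'=0): chars_in_quartet=4 acc=0x93F100 -> emit 93 F1 00, reset; bytes_emitted=9
After char 12 ('w'=48): chars_in_quartet=1 acc=0x30 bytes_emitted=9
After char 13 ('g'=32): chars_in_quartet=2 acc=0xC20 bytes_emitted=9
Padding '==': partial quartet acc=0xC20 -> emit C2; bytes_emitted=10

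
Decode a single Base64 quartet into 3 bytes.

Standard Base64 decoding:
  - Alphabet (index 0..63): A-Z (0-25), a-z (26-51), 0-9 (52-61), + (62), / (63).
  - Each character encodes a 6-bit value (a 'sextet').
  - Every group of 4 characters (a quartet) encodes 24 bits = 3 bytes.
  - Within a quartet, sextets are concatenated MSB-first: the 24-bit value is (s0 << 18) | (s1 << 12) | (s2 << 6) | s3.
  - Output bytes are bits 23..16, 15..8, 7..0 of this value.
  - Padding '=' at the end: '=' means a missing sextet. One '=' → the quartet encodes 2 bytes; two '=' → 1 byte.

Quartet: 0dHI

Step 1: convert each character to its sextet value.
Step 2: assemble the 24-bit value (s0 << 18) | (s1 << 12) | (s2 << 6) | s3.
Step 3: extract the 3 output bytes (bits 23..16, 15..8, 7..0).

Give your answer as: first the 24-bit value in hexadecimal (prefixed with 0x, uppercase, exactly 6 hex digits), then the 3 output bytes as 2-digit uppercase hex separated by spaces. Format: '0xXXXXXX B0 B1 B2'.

Sextets: 0=52, d=29, H=7, I=8
24-bit: (52<<18) | (29<<12) | (7<<6) | 8
      = 0xD00000 | 0x01D000 | 0x0001C0 | 0x000008
      = 0xD1D1C8
Bytes: (v>>16)&0xFF=D1, (v>>8)&0xFF=D1, v&0xFF=C8

Answer: 0xD1D1C8 D1 D1 C8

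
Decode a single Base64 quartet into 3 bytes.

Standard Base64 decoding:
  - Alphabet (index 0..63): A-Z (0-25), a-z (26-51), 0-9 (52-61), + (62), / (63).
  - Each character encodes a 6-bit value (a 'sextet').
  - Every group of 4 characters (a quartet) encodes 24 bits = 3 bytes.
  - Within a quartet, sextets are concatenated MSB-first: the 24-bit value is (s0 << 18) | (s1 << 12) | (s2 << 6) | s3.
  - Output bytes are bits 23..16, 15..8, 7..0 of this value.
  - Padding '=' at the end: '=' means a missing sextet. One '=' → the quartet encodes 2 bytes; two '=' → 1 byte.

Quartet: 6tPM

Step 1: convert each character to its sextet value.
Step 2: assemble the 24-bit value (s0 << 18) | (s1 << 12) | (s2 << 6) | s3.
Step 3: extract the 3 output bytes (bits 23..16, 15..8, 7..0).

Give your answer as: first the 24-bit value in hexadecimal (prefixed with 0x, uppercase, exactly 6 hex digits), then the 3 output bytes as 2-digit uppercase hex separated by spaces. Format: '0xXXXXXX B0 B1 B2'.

Sextets: 6=58, t=45, P=15, M=12
24-bit: (58<<18) | (45<<12) | (15<<6) | 12
      = 0xE80000 | 0x02D000 | 0x0003C0 | 0x00000C
      = 0xEAD3CC
Bytes: (v>>16)&0xFF=EA, (v>>8)&0xFF=D3, v&0xFF=CC

Answer: 0xEAD3CC EA D3 CC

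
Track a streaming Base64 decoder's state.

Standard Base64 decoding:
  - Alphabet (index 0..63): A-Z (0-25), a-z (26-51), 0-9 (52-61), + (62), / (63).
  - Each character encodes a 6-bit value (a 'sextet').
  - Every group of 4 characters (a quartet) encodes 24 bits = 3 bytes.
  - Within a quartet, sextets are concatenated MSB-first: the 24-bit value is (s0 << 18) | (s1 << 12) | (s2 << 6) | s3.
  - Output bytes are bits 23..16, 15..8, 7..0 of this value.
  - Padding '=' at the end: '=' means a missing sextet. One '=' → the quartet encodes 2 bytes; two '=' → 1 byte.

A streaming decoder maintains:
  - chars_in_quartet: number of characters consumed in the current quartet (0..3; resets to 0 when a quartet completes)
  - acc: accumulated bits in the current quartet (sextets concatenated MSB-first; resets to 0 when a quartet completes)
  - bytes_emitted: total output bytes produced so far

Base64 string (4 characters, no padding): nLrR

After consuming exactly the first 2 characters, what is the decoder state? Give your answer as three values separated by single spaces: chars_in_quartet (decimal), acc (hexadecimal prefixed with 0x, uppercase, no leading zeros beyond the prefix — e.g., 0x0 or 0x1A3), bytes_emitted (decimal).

Answer: 2 0x9CB 0

Derivation:
After char 0 ('n'=39): chars_in_quartet=1 acc=0x27 bytes_emitted=0
After char 1 ('L'=11): chars_in_quartet=2 acc=0x9CB bytes_emitted=0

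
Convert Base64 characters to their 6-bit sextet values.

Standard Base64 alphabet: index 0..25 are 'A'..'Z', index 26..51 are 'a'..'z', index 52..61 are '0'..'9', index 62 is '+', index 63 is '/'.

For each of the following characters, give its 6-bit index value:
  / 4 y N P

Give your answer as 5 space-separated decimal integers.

Answer: 63 56 50 13 15

Derivation:
'/': index 63
'4': 0..9 range, 52 + ord('4') − ord('0') = 56
'y': a..z range, 26 + ord('y') − ord('a') = 50
'N': A..Z range, ord('N') − ord('A') = 13
'P': A..Z range, ord('P') − ord('A') = 15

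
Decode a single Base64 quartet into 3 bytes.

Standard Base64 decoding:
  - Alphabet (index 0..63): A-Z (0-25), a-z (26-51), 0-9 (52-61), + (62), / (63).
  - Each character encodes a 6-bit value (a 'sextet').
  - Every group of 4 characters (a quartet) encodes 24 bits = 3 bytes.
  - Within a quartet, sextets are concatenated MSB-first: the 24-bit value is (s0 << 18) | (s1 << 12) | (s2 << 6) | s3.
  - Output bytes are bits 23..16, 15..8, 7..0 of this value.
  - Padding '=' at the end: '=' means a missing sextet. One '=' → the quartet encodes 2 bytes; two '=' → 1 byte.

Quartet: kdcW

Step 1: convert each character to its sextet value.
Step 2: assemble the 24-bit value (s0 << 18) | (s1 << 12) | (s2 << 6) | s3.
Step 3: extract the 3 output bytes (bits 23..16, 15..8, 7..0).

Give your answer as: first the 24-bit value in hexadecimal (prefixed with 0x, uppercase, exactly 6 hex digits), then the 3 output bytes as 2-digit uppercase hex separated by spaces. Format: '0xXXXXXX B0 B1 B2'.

Sextets: k=36, d=29, c=28, W=22
24-bit: (36<<18) | (29<<12) | (28<<6) | 22
      = 0x900000 | 0x01D000 | 0x000700 | 0x000016
      = 0x91D716
Bytes: (v>>16)&0xFF=91, (v>>8)&0xFF=D7, v&0xFF=16

Answer: 0x91D716 91 D7 16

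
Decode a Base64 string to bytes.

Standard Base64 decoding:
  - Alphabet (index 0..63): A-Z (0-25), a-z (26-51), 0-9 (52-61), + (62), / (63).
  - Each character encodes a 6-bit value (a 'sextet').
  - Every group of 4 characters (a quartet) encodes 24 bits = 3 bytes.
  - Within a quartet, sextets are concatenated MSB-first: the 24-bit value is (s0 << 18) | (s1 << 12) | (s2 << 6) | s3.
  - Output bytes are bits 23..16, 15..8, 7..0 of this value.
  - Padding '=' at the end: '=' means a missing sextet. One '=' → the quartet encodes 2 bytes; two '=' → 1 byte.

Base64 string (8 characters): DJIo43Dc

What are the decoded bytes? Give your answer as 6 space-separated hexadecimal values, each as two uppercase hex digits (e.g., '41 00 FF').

Answer: 0C 92 28 E3 70 DC

Derivation:
After char 0 ('D'=3): chars_in_quartet=1 acc=0x3 bytes_emitted=0
After char 1 ('J'=9): chars_in_quartet=2 acc=0xC9 bytes_emitted=0
After char 2 ('I'=8): chars_in_quartet=3 acc=0x3248 bytes_emitted=0
After char 3 ('o'=40): chars_in_quartet=4 acc=0xC9228 -> emit 0C 92 28, reset; bytes_emitted=3
After char 4 ('4'=56): chars_in_quartet=1 acc=0x38 bytes_emitted=3
After char 5 ('3'=55): chars_in_quartet=2 acc=0xE37 bytes_emitted=3
After char 6 ('D'=3): chars_in_quartet=3 acc=0x38DC3 bytes_emitted=3
After char 7 ('c'=28): chars_in_quartet=4 acc=0xE370DC -> emit E3 70 DC, reset; bytes_emitted=6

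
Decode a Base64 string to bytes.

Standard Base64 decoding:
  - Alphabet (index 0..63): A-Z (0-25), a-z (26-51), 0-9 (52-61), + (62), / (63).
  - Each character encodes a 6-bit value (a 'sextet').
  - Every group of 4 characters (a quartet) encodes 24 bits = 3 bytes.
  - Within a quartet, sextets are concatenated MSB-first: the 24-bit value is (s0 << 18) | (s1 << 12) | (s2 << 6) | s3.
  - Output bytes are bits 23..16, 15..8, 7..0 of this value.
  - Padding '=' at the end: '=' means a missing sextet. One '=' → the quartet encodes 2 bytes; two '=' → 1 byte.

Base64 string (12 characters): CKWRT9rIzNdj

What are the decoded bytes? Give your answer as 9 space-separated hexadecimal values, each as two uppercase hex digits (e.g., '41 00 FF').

Answer: 08 A5 91 4F DA C8 CC D7 63

Derivation:
After char 0 ('C'=2): chars_in_quartet=1 acc=0x2 bytes_emitted=0
After char 1 ('K'=10): chars_in_quartet=2 acc=0x8A bytes_emitted=0
After char 2 ('W'=22): chars_in_quartet=3 acc=0x2296 bytes_emitted=0
After char 3 ('R'=17): chars_in_quartet=4 acc=0x8A591 -> emit 08 A5 91, reset; bytes_emitted=3
After char 4 ('T'=19): chars_in_quartet=1 acc=0x13 bytes_emitted=3
After char 5 ('9'=61): chars_in_quartet=2 acc=0x4FD bytes_emitted=3
After char 6 ('r'=43): chars_in_quartet=3 acc=0x13F6B bytes_emitted=3
After char 7 ('I'=8): chars_in_quartet=4 acc=0x4FDAC8 -> emit 4F DA C8, reset; bytes_emitted=6
After char 8 ('z'=51): chars_in_quartet=1 acc=0x33 bytes_emitted=6
After char 9 ('N'=13): chars_in_quartet=2 acc=0xCCD bytes_emitted=6
After char 10 ('d'=29): chars_in_quartet=3 acc=0x3335D bytes_emitted=6
After char 11 ('j'=35): chars_in_quartet=4 acc=0xCCD763 -> emit CC D7 63, reset; bytes_emitted=9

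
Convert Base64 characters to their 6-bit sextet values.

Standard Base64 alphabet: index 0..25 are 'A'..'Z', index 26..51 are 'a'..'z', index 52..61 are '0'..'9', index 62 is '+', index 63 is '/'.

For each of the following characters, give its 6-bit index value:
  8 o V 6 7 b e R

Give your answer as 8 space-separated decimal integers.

'8': 0..9 range, 52 + ord('8') − ord('0') = 60
'o': a..z range, 26 + ord('o') − ord('a') = 40
'V': A..Z range, ord('V') − ord('A') = 21
'6': 0..9 range, 52 + ord('6') − ord('0') = 58
'7': 0..9 range, 52 + ord('7') − ord('0') = 59
'b': a..z range, 26 + ord('b') − ord('a') = 27
'e': a..z range, 26 + ord('e') − ord('a') = 30
'R': A..Z range, ord('R') − ord('A') = 17

Answer: 60 40 21 58 59 27 30 17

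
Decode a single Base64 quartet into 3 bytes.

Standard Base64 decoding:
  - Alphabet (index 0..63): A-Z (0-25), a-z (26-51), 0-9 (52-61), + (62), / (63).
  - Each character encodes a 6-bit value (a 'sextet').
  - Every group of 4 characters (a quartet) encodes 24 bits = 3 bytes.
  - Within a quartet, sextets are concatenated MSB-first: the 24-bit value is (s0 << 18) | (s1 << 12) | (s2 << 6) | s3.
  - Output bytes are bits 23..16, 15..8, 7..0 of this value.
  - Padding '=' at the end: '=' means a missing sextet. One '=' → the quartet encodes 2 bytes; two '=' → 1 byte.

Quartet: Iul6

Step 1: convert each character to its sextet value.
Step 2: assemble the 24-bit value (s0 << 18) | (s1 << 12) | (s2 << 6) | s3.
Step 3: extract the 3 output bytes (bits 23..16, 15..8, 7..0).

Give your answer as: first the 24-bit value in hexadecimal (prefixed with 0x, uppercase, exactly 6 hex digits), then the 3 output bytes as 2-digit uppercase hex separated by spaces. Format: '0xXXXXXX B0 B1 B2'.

Sextets: I=8, u=46, l=37, 6=58
24-bit: (8<<18) | (46<<12) | (37<<6) | 58
      = 0x200000 | 0x02E000 | 0x000940 | 0x00003A
      = 0x22E97A
Bytes: (v>>16)&0xFF=22, (v>>8)&0xFF=E9, v&0xFF=7A

Answer: 0x22E97A 22 E9 7A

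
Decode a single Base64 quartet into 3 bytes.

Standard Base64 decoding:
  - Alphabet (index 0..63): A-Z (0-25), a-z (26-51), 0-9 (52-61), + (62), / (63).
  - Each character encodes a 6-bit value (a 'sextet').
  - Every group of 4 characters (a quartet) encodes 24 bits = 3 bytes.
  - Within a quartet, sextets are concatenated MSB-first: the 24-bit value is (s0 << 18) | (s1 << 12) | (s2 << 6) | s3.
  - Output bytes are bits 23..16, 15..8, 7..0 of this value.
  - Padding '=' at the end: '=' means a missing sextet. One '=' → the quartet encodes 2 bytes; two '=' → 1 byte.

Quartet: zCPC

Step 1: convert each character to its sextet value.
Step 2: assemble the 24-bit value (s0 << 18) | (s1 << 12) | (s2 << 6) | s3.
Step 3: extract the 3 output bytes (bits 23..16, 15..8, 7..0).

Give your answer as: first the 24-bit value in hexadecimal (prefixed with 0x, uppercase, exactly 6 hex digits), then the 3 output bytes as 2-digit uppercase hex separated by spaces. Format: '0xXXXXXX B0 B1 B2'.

Sextets: z=51, C=2, P=15, C=2
24-bit: (51<<18) | (2<<12) | (15<<6) | 2
      = 0xCC0000 | 0x002000 | 0x0003C0 | 0x000002
      = 0xCC23C2
Bytes: (v>>16)&0xFF=CC, (v>>8)&0xFF=23, v&0xFF=C2

Answer: 0xCC23C2 CC 23 C2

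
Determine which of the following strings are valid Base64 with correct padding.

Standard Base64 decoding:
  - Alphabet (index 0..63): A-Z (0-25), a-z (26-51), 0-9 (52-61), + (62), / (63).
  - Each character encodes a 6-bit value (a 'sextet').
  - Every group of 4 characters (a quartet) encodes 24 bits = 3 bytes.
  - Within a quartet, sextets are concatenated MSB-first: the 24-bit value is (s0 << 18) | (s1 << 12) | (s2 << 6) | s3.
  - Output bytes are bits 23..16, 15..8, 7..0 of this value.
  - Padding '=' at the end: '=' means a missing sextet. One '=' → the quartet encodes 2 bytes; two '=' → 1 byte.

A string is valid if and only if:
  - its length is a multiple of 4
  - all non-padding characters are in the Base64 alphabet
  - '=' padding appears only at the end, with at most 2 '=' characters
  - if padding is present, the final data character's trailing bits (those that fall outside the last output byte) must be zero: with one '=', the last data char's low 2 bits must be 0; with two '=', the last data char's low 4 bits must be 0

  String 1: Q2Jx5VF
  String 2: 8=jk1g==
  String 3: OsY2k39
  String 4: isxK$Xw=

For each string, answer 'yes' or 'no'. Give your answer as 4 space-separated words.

String 1: 'Q2Jx5VF' → invalid (len=7 not mult of 4)
String 2: '8=jk1g==' → invalid (bad char(s): ['=']; '=' in middle)
String 3: 'OsY2k39' → invalid (len=7 not mult of 4)
String 4: 'isxK$Xw=' → invalid (bad char(s): ['$'])

Answer: no no no no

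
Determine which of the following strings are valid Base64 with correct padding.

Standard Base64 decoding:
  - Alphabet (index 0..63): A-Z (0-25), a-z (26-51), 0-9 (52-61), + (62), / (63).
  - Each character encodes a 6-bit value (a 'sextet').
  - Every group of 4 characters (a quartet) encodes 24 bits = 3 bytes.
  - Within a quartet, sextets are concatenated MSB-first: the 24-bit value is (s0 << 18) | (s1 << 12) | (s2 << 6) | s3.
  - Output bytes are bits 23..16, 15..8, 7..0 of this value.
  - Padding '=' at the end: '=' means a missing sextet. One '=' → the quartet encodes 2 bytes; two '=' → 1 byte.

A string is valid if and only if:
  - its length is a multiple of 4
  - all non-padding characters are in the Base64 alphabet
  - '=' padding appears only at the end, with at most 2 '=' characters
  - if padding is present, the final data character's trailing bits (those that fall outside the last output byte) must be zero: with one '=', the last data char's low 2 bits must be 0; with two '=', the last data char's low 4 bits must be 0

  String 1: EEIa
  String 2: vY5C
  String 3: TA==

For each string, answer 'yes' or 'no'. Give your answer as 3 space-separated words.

String 1: 'EEIa' → valid
String 2: 'vY5C' → valid
String 3: 'TA==' → valid

Answer: yes yes yes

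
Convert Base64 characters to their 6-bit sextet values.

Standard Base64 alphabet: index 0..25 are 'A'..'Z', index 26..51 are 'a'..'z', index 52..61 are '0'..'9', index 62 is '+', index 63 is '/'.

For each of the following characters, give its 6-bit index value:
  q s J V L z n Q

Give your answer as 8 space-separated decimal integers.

'q': a..z range, 26 + ord('q') − ord('a') = 42
's': a..z range, 26 + ord('s') − ord('a') = 44
'J': A..Z range, ord('J') − ord('A') = 9
'V': A..Z range, ord('V') − ord('A') = 21
'L': A..Z range, ord('L') − ord('A') = 11
'z': a..z range, 26 + ord('z') − ord('a') = 51
'n': a..z range, 26 + ord('n') − ord('a') = 39
'Q': A..Z range, ord('Q') − ord('A') = 16

Answer: 42 44 9 21 11 51 39 16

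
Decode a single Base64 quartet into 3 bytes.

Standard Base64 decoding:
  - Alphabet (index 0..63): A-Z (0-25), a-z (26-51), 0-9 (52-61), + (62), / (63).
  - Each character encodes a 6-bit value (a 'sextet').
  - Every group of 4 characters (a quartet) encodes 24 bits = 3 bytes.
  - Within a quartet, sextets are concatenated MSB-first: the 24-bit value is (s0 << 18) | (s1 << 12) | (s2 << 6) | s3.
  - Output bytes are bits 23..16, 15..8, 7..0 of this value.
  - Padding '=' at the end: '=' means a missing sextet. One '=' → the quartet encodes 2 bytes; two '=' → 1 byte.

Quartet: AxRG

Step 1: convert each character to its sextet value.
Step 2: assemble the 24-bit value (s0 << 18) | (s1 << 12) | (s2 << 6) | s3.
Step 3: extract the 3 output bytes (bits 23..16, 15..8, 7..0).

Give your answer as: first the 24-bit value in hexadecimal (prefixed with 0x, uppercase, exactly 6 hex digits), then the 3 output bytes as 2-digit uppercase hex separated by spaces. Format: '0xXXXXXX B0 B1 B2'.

Answer: 0x031446 03 14 46

Derivation:
Sextets: A=0, x=49, R=17, G=6
24-bit: (0<<18) | (49<<12) | (17<<6) | 6
      = 0x000000 | 0x031000 | 0x000440 | 0x000006
      = 0x031446
Bytes: (v>>16)&0xFF=03, (v>>8)&0xFF=14, v&0xFF=46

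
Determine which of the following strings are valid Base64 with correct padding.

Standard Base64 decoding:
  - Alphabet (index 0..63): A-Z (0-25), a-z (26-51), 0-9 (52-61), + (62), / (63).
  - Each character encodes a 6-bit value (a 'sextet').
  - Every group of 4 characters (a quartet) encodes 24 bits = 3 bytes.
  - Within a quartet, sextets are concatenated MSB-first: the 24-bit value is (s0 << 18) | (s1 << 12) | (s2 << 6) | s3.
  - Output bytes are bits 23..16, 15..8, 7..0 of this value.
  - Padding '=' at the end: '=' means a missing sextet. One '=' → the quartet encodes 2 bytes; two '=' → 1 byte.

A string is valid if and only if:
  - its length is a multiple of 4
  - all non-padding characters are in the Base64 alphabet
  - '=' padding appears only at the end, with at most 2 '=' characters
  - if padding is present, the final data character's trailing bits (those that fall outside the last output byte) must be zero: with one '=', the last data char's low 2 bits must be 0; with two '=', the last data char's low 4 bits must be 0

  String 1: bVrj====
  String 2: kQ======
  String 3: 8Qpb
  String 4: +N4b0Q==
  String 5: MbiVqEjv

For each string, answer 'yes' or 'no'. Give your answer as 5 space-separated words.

String 1: 'bVrj====' → invalid (4 pad chars (max 2))
String 2: 'kQ======' → invalid (6 pad chars (max 2))
String 3: '8Qpb' → valid
String 4: '+N4b0Q==' → valid
String 5: 'MbiVqEjv' → valid

Answer: no no yes yes yes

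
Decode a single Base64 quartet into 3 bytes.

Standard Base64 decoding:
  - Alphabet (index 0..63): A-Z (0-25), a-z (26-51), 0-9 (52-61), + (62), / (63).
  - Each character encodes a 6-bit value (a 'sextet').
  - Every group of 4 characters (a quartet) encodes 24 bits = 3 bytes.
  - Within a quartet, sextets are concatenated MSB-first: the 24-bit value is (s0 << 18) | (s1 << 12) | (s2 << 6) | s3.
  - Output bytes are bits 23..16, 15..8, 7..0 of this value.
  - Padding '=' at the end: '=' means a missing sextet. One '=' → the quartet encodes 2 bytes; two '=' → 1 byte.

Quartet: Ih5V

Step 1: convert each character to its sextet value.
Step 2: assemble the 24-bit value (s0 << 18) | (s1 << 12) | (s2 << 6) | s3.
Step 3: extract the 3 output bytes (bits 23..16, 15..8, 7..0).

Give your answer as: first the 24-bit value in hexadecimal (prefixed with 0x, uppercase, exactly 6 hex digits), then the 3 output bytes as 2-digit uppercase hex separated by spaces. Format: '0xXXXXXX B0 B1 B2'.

Sextets: I=8, h=33, 5=57, V=21
24-bit: (8<<18) | (33<<12) | (57<<6) | 21
      = 0x200000 | 0x021000 | 0x000E40 | 0x000015
      = 0x221E55
Bytes: (v>>16)&0xFF=22, (v>>8)&0xFF=1E, v&0xFF=55

Answer: 0x221E55 22 1E 55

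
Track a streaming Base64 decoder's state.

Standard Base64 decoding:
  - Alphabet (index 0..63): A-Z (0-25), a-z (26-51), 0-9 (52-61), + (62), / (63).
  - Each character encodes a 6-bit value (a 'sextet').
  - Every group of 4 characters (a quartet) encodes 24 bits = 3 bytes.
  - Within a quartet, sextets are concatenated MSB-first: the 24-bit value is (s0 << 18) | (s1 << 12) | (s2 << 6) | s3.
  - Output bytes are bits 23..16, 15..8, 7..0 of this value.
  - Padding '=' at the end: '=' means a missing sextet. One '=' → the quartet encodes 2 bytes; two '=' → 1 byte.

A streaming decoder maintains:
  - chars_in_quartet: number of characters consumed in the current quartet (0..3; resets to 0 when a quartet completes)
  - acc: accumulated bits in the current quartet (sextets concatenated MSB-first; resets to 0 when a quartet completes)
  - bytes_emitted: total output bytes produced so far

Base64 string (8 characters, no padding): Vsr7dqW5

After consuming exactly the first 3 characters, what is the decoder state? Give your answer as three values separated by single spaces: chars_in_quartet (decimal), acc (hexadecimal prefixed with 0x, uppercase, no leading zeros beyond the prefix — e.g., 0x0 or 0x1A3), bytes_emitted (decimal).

Answer: 3 0x15B2B 0

Derivation:
After char 0 ('V'=21): chars_in_quartet=1 acc=0x15 bytes_emitted=0
After char 1 ('s'=44): chars_in_quartet=2 acc=0x56C bytes_emitted=0
After char 2 ('r'=43): chars_in_quartet=3 acc=0x15B2B bytes_emitted=0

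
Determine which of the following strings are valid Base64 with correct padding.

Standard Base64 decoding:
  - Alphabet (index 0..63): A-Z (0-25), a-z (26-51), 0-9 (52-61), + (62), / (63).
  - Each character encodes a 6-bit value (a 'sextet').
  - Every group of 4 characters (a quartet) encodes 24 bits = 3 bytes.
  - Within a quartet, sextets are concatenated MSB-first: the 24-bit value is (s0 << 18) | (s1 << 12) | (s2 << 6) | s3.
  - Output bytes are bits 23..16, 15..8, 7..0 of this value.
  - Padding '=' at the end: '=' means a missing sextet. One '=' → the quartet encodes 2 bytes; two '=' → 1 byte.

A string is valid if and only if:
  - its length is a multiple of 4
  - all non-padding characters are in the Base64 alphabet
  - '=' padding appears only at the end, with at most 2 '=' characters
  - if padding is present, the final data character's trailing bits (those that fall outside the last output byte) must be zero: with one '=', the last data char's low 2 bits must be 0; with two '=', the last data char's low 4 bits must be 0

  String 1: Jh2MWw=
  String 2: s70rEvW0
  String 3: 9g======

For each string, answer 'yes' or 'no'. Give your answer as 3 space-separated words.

Answer: no yes no

Derivation:
String 1: 'Jh2MWw=' → invalid (len=7 not mult of 4)
String 2: 's70rEvW0' → valid
String 3: '9g======' → invalid (6 pad chars (max 2))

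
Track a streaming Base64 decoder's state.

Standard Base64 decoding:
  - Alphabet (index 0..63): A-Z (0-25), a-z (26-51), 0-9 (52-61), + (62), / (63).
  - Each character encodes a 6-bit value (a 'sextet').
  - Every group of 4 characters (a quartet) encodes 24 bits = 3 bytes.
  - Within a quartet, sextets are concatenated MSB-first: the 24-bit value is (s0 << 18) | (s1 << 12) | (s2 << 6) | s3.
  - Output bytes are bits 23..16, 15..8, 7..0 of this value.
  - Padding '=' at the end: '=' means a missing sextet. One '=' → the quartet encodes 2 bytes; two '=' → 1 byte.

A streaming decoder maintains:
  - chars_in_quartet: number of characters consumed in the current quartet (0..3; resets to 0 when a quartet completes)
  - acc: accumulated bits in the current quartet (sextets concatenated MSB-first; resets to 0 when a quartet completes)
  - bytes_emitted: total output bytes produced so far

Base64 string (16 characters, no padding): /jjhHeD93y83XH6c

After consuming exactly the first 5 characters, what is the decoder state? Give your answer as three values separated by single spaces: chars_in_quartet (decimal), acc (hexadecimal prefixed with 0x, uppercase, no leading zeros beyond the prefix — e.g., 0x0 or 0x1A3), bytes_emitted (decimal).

Answer: 1 0x7 3

Derivation:
After char 0 ('/'=63): chars_in_quartet=1 acc=0x3F bytes_emitted=0
After char 1 ('j'=35): chars_in_quartet=2 acc=0xFE3 bytes_emitted=0
After char 2 ('j'=35): chars_in_quartet=3 acc=0x3F8E3 bytes_emitted=0
After char 3 ('h'=33): chars_in_quartet=4 acc=0xFE38E1 -> emit FE 38 E1, reset; bytes_emitted=3
After char 4 ('H'=7): chars_in_quartet=1 acc=0x7 bytes_emitted=3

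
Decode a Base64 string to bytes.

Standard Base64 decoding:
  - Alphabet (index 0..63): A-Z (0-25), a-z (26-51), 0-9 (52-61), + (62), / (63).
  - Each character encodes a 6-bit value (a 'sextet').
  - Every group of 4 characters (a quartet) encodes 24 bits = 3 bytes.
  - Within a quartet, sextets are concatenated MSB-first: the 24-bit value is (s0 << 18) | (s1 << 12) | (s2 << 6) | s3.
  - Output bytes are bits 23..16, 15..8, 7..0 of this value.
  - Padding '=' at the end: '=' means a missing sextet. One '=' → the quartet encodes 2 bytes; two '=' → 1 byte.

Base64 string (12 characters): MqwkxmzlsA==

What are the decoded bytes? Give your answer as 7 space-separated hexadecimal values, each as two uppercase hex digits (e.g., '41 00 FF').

Answer: 32 AC 24 C6 6C E5 B0

Derivation:
After char 0 ('M'=12): chars_in_quartet=1 acc=0xC bytes_emitted=0
After char 1 ('q'=42): chars_in_quartet=2 acc=0x32A bytes_emitted=0
After char 2 ('w'=48): chars_in_quartet=3 acc=0xCAB0 bytes_emitted=0
After char 3 ('k'=36): chars_in_quartet=4 acc=0x32AC24 -> emit 32 AC 24, reset; bytes_emitted=3
After char 4 ('x'=49): chars_in_quartet=1 acc=0x31 bytes_emitted=3
After char 5 ('m'=38): chars_in_quartet=2 acc=0xC66 bytes_emitted=3
After char 6 ('z'=51): chars_in_quartet=3 acc=0x319B3 bytes_emitted=3
After char 7 ('l'=37): chars_in_quartet=4 acc=0xC66CE5 -> emit C6 6C E5, reset; bytes_emitted=6
After char 8 ('s'=44): chars_in_quartet=1 acc=0x2C bytes_emitted=6
After char 9 ('A'=0): chars_in_quartet=2 acc=0xB00 bytes_emitted=6
Padding '==': partial quartet acc=0xB00 -> emit B0; bytes_emitted=7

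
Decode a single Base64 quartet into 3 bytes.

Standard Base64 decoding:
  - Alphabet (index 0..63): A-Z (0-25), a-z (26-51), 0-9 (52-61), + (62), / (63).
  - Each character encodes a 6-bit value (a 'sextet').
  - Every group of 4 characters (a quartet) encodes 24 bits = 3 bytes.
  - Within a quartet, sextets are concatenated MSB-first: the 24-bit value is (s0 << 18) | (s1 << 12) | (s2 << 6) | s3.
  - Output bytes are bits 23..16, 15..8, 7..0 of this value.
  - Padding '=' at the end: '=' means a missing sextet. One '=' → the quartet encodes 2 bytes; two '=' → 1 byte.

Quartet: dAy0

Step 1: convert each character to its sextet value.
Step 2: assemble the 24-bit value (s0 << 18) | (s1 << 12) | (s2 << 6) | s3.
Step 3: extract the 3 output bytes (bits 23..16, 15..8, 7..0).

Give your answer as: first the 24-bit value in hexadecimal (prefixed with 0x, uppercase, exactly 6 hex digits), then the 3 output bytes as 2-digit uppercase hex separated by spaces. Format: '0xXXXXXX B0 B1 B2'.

Sextets: d=29, A=0, y=50, 0=52
24-bit: (29<<18) | (0<<12) | (50<<6) | 52
      = 0x740000 | 0x000000 | 0x000C80 | 0x000034
      = 0x740CB4
Bytes: (v>>16)&0xFF=74, (v>>8)&0xFF=0C, v&0xFF=B4

Answer: 0x740CB4 74 0C B4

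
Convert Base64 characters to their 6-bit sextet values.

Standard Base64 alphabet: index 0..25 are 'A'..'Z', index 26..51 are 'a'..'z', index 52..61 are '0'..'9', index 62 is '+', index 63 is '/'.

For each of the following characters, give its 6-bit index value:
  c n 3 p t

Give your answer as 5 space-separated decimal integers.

Answer: 28 39 55 41 45

Derivation:
'c': a..z range, 26 + ord('c') − ord('a') = 28
'n': a..z range, 26 + ord('n') − ord('a') = 39
'3': 0..9 range, 52 + ord('3') − ord('0') = 55
'p': a..z range, 26 + ord('p') − ord('a') = 41
't': a..z range, 26 + ord('t') − ord('a') = 45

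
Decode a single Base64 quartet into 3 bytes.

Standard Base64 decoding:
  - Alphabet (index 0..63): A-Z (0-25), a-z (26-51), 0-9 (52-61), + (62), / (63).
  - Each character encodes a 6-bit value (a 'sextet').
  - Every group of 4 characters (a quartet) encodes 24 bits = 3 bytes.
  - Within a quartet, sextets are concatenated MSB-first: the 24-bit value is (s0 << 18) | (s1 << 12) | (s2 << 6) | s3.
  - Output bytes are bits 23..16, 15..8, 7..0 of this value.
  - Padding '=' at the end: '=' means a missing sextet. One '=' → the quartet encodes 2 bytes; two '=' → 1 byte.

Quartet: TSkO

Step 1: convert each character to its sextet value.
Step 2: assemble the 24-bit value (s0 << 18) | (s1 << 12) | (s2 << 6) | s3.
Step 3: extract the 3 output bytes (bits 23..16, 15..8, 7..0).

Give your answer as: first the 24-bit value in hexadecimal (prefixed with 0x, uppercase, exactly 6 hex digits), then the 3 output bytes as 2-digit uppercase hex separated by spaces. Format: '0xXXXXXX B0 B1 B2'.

Answer: 0x4D290E 4D 29 0E

Derivation:
Sextets: T=19, S=18, k=36, O=14
24-bit: (19<<18) | (18<<12) | (36<<6) | 14
      = 0x4C0000 | 0x012000 | 0x000900 | 0x00000E
      = 0x4D290E
Bytes: (v>>16)&0xFF=4D, (v>>8)&0xFF=29, v&0xFF=0E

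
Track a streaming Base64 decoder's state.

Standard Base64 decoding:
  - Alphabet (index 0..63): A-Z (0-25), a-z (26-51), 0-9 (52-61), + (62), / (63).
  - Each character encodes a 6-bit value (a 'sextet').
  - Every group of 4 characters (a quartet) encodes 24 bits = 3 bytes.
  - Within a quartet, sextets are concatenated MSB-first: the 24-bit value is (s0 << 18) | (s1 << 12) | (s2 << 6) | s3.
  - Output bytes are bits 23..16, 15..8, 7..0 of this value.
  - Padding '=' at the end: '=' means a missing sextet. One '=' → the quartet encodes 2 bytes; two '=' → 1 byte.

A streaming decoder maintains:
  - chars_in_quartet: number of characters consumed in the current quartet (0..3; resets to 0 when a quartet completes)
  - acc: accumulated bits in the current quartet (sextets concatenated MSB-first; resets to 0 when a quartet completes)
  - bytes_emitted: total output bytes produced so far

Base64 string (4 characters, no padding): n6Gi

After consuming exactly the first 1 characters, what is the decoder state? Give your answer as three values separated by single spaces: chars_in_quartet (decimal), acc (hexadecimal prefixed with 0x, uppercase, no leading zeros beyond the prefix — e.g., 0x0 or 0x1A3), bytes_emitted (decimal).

Answer: 1 0x27 0

Derivation:
After char 0 ('n'=39): chars_in_quartet=1 acc=0x27 bytes_emitted=0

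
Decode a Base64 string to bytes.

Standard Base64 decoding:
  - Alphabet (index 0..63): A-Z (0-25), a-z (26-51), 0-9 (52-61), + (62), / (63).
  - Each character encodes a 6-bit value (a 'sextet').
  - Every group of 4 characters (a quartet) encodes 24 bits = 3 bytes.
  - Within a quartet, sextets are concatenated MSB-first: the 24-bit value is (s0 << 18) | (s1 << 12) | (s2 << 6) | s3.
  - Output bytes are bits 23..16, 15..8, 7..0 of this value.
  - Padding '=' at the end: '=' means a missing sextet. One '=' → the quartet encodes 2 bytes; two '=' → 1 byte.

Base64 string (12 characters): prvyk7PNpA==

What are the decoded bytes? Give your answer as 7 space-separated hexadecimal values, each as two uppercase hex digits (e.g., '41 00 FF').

Answer: A6 BB F2 93 B3 CD A4

Derivation:
After char 0 ('p'=41): chars_in_quartet=1 acc=0x29 bytes_emitted=0
After char 1 ('r'=43): chars_in_quartet=2 acc=0xA6B bytes_emitted=0
After char 2 ('v'=47): chars_in_quartet=3 acc=0x29AEF bytes_emitted=0
After char 3 ('y'=50): chars_in_quartet=4 acc=0xA6BBF2 -> emit A6 BB F2, reset; bytes_emitted=3
After char 4 ('k'=36): chars_in_quartet=1 acc=0x24 bytes_emitted=3
After char 5 ('7'=59): chars_in_quartet=2 acc=0x93B bytes_emitted=3
After char 6 ('P'=15): chars_in_quartet=3 acc=0x24ECF bytes_emitted=3
After char 7 ('N'=13): chars_in_quartet=4 acc=0x93B3CD -> emit 93 B3 CD, reset; bytes_emitted=6
After char 8 ('p'=41): chars_in_quartet=1 acc=0x29 bytes_emitted=6
After char 9 ('A'=0): chars_in_quartet=2 acc=0xA40 bytes_emitted=6
Padding '==': partial quartet acc=0xA40 -> emit A4; bytes_emitted=7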